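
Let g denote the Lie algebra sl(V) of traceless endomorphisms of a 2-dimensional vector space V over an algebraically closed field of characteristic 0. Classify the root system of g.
A_1

This is sl(2), which has dimension 2^2 - 1 = 3 and rank 2 - 1 = 1 (a Cartan subalgebra is the diagonal traceless matrices). In the classification of classical Lie algebras, the special linear algebra sl(n+1) has type A_n; here n = 1, so the Dynkin diagram is a chain of 1 nodes with single edges (A_1). Hence the type is A_1.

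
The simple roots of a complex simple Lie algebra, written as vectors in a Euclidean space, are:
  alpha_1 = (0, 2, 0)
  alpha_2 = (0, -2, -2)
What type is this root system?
Compute the Cartan integers a_ij = 2(alpha_i, alpha_j)/(alpha_j, alpha_j); the resulting 2x2 Cartan matrix is
[[2, -1], [-2, 2]].
The roots have two lengths (squared-length ratio 2:1); the short ones are alpha_{1}. The associated Dynkin diagram is a chain of 2 nodes with a double edge at one end; the terminal node there is the unique short simple root (B_2), so the type is B_2 (the algebra so(5)).

B_2 (so(5))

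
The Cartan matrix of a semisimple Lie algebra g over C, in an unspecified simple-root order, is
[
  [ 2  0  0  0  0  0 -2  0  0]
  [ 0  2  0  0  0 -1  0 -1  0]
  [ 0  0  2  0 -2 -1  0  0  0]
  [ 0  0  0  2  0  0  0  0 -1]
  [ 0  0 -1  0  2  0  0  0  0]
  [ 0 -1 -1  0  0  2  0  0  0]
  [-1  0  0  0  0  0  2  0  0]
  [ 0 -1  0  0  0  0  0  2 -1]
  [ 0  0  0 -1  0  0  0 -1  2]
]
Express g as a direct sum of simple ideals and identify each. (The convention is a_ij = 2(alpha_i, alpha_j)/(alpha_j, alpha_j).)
type B_2 ⊕ type B_7

The diagram associated to this matrix has two connected components: the simple roots {alpha_1, alpha_7} form a chain of 2 nodes with a double edge at one end; the terminal node there is the unique short simple root (B_2), and {alpha_2, alpha_3, alpha_4, alpha_5, alpha_6, alpha_8, alpha_9} form a chain of 7 nodes with a double edge at one end; the terminal node there is the unique short simple root (B_7). A semisimple Lie algebra decomposes uniquely as the direct sum of simple ideals, one per connected component of its Dynkin diagram, so g ≅ B_2 ⊕ B_7 (dimension 10 + 105 = 115).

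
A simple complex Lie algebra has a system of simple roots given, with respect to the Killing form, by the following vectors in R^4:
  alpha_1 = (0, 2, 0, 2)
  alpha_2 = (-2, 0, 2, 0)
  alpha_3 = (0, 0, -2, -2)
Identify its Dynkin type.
A_3

Compute the Cartan integers a_ij = 2(alpha_i, alpha_j)/(alpha_j, alpha_j); the resulting 3x3 Cartan matrix is
[[2, 0, -1], [0, 2, -1], [-1, -1, 2]].
All simple roots have the same length, so the diagram is simply laced. The associated Dynkin diagram is a chain of 3 nodes with single edges (A_3), so the type is A_3 (the algebra sl(4)).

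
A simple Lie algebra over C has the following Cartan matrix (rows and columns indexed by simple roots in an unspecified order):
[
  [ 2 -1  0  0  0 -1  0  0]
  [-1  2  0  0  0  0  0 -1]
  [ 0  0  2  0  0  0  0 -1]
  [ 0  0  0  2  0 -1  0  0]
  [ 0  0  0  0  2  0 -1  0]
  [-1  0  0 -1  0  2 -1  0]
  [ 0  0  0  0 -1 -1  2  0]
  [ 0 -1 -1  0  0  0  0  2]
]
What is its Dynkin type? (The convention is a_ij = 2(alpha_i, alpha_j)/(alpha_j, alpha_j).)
E_8

The matrix has rank 8 with 2's on the diagonal. Reading the off-diagonal entries as Dynkin edges (a single edge where a_ij = a_ji = -1; a double or triple edge where a_ij * a_ji = 2 or 3), the diagram is a chain of 7 nodes with one extra node attached to the third node from one end (E_8). One simple-root ordering that puts it in standard form is (alpha_5, alpha_4, alpha_7, alpha_6, alpha_1, alpha_2, alpha_8, alpha_3). So the algebra is type E_8.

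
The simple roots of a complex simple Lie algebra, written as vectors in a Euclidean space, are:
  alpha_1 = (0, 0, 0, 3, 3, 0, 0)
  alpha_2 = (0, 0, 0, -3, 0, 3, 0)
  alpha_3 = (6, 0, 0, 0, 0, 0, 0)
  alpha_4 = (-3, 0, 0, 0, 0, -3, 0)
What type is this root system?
C_4 (sp(8))

Compute the Cartan integers a_ij = 2(alpha_i, alpha_j)/(alpha_j, alpha_j); the resulting 4x4 Cartan matrix is
[[2, -1, 0, 0], [-1, 2, 0, -1], [0, 0, 2, -2], [0, -1, -1, 2]].
The roots have two lengths (squared-length ratio 2:1); the short ones are alpha_{1,2,4}. The associated Dynkin diagram is a chain of 4 nodes with a double edge at one end; the terminal node there is the unique long simple root (C_4), so the type is C_4 (the algebra sp(8)).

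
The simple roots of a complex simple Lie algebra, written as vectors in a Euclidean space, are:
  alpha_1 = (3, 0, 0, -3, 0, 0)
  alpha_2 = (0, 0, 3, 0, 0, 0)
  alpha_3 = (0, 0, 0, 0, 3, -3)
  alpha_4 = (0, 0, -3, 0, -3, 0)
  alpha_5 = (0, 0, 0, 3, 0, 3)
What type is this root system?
type B_5

Compute the Cartan integers a_ij = 2(alpha_i, alpha_j)/(alpha_j, alpha_j); the resulting 5x5 Cartan matrix is
[[2, 0, 0, 0, -1], [0, 2, 0, -1, 0], [0, 0, 2, -1, -1], [0, -2, -1, 2, 0], [-1, 0, -1, 0, 2]].
The roots have two lengths (squared-length ratio 2:1); the short ones are alpha_{2}. The associated Dynkin diagram is a chain of 5 nodes with a double edge at one end; the terminal node there is the unique short simple root (B_5), so the type is B_5 (the algebra so(11)).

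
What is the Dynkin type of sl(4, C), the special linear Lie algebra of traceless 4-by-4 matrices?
type A_3

This is sl(4), which has dimension 4^2 - 1 = 15 and rank 4 - 1 = 3 (a Cartan subalgebra is the diagonal traceless matrices). In the classification of classical Lie algebras, the special linear algebra sl(n+1) has type A_n; here n = 3, so the Dynkin diagram is a chain of 3 nodes with single edges (A_3). Hence the type is A_3.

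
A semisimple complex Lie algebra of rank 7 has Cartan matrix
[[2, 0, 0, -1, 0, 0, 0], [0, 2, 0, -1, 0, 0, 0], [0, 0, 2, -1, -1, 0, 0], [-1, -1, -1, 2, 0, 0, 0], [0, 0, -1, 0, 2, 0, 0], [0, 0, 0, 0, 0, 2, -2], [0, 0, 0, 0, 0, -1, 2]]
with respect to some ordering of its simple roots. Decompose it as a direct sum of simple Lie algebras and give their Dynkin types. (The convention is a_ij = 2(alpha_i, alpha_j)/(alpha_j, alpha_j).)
B_2 + D_5

The diagram associated to this matrix has two connected components: the simple roots {alpha_6, alpha_7} form a chain of 2 nodes with a double edge at one end; the terminal node there is the unique short simple root (B_2), and {alpha_1, alpha_2, alpha_3, alpha_4, alpha_5} form a chain of 3 nodes with a fork of two nodes at one end (D_5). A semisimple Lie algebra decomposes uniquely as the direct sum of simple ideals, one per connected component of its Dynkin diagram, so g ≅ B_2 ⊕ D_5 (dimension 10 + 45 = 55).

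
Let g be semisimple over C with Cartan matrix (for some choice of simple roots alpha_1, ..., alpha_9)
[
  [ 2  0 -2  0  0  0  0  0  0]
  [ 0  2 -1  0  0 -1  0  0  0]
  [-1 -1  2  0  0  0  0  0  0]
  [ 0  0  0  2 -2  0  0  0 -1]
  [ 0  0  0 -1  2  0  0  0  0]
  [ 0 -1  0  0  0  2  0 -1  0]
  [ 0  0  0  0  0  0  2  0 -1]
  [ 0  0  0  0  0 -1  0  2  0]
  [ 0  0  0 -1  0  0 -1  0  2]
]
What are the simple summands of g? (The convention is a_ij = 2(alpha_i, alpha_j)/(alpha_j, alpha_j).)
The diagram associated to this matrix has two connected components: the simple roots {alpha_4, alpha_5, alpha_7, alpha_9} form a chain of 4 nodes with a double edge at one end; the terminal node there is the unique short simple root (B_4), and {alpha_1, alpha_2, alpha_3, alpha_6, alpha_8} form a chain of 5 nodes with a double edge at one end; the terminal node there is the unique long simple root (C_5). A semisimple Lie algebra decomposes uniquely as the direct sum of simple ideals, one per connected component of its Dynkin diagram, so g ≅ B_4 ⊕ C_5 (dimension 36 + 55 = 91).

B_4 (so(9)) ⊕ C_5 (sp(10))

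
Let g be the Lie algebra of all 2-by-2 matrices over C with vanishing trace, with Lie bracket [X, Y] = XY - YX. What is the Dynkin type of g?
This is sl(2), which has dimension 2^2 - 1 = 3 and rank 2 - 1 = 1 (a Cartan subalgebra is the diagonal traceless matrices). In the classification of classical Lie algebras, the special linear algebra sl(n+1) has type A_n; here n = 1, so the Dynkin diagram is a chain of 1 nodes with single edges (A_1). Hence the type is A_1.

type A_1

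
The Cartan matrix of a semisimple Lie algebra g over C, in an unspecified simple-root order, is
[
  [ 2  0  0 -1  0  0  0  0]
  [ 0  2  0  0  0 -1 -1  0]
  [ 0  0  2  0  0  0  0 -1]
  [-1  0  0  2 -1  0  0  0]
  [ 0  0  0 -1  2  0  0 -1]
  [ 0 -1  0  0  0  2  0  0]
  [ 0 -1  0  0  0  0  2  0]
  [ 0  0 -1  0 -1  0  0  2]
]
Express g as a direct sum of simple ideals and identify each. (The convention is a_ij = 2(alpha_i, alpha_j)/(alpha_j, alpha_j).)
A3 ⊕ A5

The diagram associated to this matrix has two connected components: the simple roots {alpha_2, alpha_6, alpha_7} form a chain of 3 nodes with single edges (A_3), and {alpha_1, alpha_3, alpha_4, alpha_5, alpha_8} form a chain of 5 nodes with single edges (A_5). A semisimple Lie algebra decomposes uniquely as the direct sum of simple ideals, one per connected component of its Dynkin diagram, so g ≅ A_3 ⊕ A_5 (dimension 15 + 35 = 50).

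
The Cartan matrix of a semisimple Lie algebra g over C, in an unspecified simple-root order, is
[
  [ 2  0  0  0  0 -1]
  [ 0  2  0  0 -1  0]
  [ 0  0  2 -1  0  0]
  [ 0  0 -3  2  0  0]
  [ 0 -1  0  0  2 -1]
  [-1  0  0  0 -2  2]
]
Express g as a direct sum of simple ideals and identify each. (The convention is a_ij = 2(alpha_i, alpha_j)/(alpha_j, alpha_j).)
F4 + G2

The diagram associated to this matrix has two connected components: the simple roots {alpha_1, alpha_2, alpha_5, alpha_6} form a chain of 4 nodes with a double edge between the middle two (F_4), and {alpha_3, alpha_4} form two nodes joined by a triple edge (G_2). A semisimple Lie algebra decomposes uniquely as the direct sum of simple ideals, one per connected component of its Dynkin diagram, so g ≅ F_4 ⊕ G_2 (dimension 52 + 14 = 66).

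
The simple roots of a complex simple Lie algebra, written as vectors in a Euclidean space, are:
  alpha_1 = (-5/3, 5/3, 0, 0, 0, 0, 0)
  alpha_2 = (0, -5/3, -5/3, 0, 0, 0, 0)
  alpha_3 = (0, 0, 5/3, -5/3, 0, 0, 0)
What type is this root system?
Compute the Cartan integers a_ij = 2(alpha_i, alpha_j)/(alpha_j, alpha_j); the resulting 3x3 Cartan matrix is
[[2, -1, 0], [-1, 2, -1], [0, -1, 2]].
All simple roots have the same length, so the diagram is simply laced. The associated Dynkin diagram is a chain of 3 nodes with single edges (A_3), so the type is A_3 (the algebra sl(4)).

A_3 (sl(4))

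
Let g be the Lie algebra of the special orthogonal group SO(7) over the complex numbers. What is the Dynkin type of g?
B_3 (so(7))

This is so(7) with 7 odd, which has dimension 7(7-1)/2 = 21 and rank (7-1)/2 = 3. In the classification of classical Lie algebras, the orthogonal algebra so(2n+1) in an odd number of variables has type B_n; here n = 3, so the Dynkin diagram is a chain of 3 nodes with a double edge at one end; the terminal node there is the unique short simple root (B_3). Hence the type is B_3.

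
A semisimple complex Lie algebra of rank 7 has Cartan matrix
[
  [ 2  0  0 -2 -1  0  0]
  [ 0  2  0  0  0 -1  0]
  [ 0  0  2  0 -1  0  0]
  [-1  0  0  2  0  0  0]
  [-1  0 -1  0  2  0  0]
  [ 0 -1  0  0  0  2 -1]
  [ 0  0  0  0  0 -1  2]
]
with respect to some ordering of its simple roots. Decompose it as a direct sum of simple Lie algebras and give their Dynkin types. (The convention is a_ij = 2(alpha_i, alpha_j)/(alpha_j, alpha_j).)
The diagram associated to this matrix has two connected components: the simple roots {alpha_2, alpha_6, alpha_7} form a chain of 3 nodes with single edges (A_3), and {alpha_1, alpha_3, alpha_4, alpha_5} form a chain of 4 nodes with a double edge at one end; the terminal node there is the unique short simple root (B_4). A semisimple Lie algebra decomposes uniquely as the direct sum of simple ideals, one per connected component of its Dynkin diagram, so g ≅ A_3 ⊕ B_4 (dimension 15 + 36 = 51).

type A_3 + type B_4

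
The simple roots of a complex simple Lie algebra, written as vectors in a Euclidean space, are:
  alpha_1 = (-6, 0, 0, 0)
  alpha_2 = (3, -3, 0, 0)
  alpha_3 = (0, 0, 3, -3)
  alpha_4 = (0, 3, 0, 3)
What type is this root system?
Compute the Cartan integers a_ij = 2(alpha_i, alpha_j)/(alpha_j, alpha_j); the resulting 4x4 Cartan matrix is
[[2, -2, 0, 0], [-1, 2, 0, -1], [0, 0, 2, -1], [0, -1, -1, 2]].
The roots have two lengths (squared-length ratio 2:1); the short ones are alpha_{2,3,4}. The associated Dynkin diagram is a chain of 4 nodes with a double edge at one end; the terminal node there is the unique long simple root (C_4), so the type is C_4 (the algebra sp(8)).

C4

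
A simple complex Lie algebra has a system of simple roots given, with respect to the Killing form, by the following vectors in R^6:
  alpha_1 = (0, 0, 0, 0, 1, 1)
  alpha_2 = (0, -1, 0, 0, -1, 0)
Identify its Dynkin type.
type A_2

Compute the Cartan integers a_ij = 2(alpha_i, alpha_j)/(alpha_j, alpha_j); the resulting 2x2 Cartan matrix is
[[2, -1], [-1, 2]].
All simple roots have the same length, so the diagram is simply laced. The associated Dynkin diagram is a chain of 2 nodes with single edges (A_2), so the type is A_2 (the algebra sl(3)).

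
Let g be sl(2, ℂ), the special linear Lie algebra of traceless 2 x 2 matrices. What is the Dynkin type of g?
This is sl(2), which has dimension 2^2 - 1 = 3 and rank 2 - 1 = 1 (a Cartan subalgebra is the diagonal traceless matrices). In the classification of classical Lie algebras, the special linear algebra sl(n+1) has type A_n; here n = 1, so the Dynkin diagram is a chain of 1 nodes with single edges (A_1). Hence the type is A_1.

A_1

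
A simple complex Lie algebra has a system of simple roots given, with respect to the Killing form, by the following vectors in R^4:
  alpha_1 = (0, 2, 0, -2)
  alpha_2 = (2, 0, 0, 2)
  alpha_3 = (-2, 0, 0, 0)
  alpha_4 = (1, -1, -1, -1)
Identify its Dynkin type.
F_4

Compute the Cartan integers a_ij = 2(alpha_i, alpha_j)/(alpha_j, alpha_j); the resulting 4x4 Cartan matrix is
[[2, -1, 0, 0], [-1, 2, -2, 0], [0, -1, 2, -1], [0, 0, -1, 2]].
The roots have two lengths (squared-length ratio 2:1); the short ones are alpha_{3,4}. The associated Dynkin diagram is a chain of 4 nodes with a double edge between the middle two (F_4), so the type is F_4.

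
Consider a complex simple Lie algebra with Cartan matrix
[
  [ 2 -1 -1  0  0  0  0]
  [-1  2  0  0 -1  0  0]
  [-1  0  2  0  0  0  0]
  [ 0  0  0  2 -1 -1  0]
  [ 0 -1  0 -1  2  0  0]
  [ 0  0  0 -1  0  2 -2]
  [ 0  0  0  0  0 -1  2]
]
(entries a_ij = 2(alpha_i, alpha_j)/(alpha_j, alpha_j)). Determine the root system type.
The matrix has rank 7 with 2's on the diagonal. Reading the off-diagonal entries as Dynkin edges (a single edge where a_ij = a_ji = -1; a double or triple edge where a_ij * a_ji = 2 or 3), the diagram is a chain of 7 nodes with a double edge at one end; the terminal node there is the unique short simple root (B_7). One simple-root ordering that puts it in standard form is (alpha_3, alpha_1, alpha_2, alpha_5, alpha_4, alpha_6, alpha_7). So the algebra is type B_7, i.e. so(15).

B7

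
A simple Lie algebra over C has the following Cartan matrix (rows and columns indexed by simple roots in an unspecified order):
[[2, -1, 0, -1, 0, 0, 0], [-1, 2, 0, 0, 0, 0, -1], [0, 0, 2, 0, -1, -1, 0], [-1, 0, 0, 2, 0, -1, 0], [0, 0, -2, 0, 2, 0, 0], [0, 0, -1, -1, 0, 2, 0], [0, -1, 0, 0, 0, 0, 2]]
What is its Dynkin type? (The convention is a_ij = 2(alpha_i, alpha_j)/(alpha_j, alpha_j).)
C_7

The matrix has rank 7 with 2's on the diagonal. Reading the off-diagonal entries as Dynkin edges (a single edge where a_ij = a_ji = -1; a double or triple edge where a_ij * a_ji = 2 or 3), the diagram is a chain of 7 nodes with a double edge at one end; the terminal node there is the unique long simple root (C_7). One simple-root ordering that puts it in standard form is (alpha_7, alpha_2, alpha_1, alpha_4, alpha_6, alpha_3, alpha_5). So the algebra is type C_7, i.e. sp(14).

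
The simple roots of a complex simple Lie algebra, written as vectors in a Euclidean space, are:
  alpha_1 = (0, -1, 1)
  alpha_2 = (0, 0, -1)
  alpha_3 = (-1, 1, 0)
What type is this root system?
Compute the Cartan integers a_ij = 2(alpha_i, alpha_j)/(alpha_j, alpha_j); the resulting 3x3 Cartan matrix is
[[2, -2, -1], [-1, 2, 0], [-1, 0, 2]].
The roots have two lengths (squared-length ratio 2:1); the short ones are alpha_{2}. The associated Dynkin diagram is a chain of 3 nodes with a double edge at one end; the terminal node there is the unique short simple root (B_3), so the type is B_3 (the algebra so(7)).

B_3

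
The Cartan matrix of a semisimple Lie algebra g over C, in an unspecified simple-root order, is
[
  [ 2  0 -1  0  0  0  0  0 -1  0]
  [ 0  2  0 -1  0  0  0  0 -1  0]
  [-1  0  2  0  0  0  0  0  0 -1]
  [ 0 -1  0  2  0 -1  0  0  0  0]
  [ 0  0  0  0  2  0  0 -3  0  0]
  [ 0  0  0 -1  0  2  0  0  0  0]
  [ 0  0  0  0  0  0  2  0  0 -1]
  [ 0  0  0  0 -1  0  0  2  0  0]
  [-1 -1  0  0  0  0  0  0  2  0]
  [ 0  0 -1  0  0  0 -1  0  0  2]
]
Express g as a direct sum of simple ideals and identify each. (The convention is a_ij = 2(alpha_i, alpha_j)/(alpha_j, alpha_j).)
The diagram associated to this matrix has two connected components: the simple roots {alpha_1, alpha_2, alpha_3, alpha_4, alpha_6, alpha_7, alpha_9, alpha_10} form a chain of 8 nodes with single edges (A_8), and {alpha_5, alpha_8} form two nodes joined by a triple edge (G_2). A semisimple Lie algebra decomposes uniquely as the direct sum of simple ideals, one per connected component of its Dynkin diagram, so g ≅ A_8 ⊕ G_2 (dimension 80 + 14 = 94).

A_8 + G_2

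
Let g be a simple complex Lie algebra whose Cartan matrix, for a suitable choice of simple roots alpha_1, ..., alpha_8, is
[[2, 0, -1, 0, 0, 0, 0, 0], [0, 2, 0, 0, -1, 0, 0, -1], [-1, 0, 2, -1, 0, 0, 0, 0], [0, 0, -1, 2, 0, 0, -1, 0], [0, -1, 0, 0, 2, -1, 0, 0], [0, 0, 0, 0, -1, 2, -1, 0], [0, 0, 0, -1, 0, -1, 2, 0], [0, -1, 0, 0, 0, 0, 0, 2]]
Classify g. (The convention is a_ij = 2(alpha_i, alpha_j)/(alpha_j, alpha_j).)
The matrix has rank 8 with 2's on the diagonal. Reading the off-diagonal entries as Dynkin edges (a single edge where a_ij = a_ji = -1; a double or triple edge where a_ij * a_ji = 2 or 3), the diagram is a chain of 8 nodes with single edges (A_8). One simple-root ordering that puts it in standard form is (alpha_1, alpha_3, alpha_4, alpha_7, alpha_6, alpha_5, alpha_2, alpha_8). So the algebra is type A_8, i.e. sl(9).

type A_8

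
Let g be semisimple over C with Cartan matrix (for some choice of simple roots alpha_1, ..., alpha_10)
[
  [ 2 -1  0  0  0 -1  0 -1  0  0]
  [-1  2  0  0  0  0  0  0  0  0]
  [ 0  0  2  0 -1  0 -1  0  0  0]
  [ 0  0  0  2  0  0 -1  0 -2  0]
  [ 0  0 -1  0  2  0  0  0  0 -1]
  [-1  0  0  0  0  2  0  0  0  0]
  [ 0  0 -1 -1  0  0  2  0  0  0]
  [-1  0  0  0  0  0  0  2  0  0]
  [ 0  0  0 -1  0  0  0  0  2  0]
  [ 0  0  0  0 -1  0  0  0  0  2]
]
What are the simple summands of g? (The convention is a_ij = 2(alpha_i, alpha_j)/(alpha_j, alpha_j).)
type B_6 ⊕ type D_4

The diagram associated to this matrix has two connected components: the simple roots {alpha_3, alpha_4, alpha_5, alpha_7, alpha_9, alpha_10} form a chain of 6 nodes with a double edge at one end; the terminal node there is the unique short simple root (B_6), and {alpha_1, alpha_2, alpha_6, alpha_8} form a chain of 2 nodes with a fork of two nodes at one end (D_4). A semisimple Lie algebra decomposes uniquely as the direct sum of simple ideals, one per connected component of its Dynkin diagram, so g ≅ B_6 ⊕ D_4 (dimension 78 + 28 = 106).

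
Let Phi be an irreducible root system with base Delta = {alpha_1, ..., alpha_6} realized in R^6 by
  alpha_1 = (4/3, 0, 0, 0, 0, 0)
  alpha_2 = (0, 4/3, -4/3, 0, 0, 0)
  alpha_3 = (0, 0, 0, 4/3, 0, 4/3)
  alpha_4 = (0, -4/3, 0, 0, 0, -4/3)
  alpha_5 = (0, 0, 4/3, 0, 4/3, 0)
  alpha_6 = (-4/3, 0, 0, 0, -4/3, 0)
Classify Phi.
Compute the Cartan integers a_ij = 2(alpha_i, alpha_j)/(alpha_j, alpha_j); the resulting 6x6 Cartan matrix is
[[2, 0, 0, 0, 0, -1], [0, 2, 0, -1, -1, 0], [0, 0, 2, -1, 0, 0], [0, -1, -1, 2, 0, 0], [0, -1, 0, 0, 2, -1], [-2, 0, 0, 0, -1, 2]].
The roots have two lengths (squared-length ratio 2:1); the short ones are alpha_{1}. The associated Dynkin diagram is a chain of 6 nodes with a double edge at one end; the terminal node there is the unique short simple root (B_6), so the type is B_6 (the algebra so(13)).

B6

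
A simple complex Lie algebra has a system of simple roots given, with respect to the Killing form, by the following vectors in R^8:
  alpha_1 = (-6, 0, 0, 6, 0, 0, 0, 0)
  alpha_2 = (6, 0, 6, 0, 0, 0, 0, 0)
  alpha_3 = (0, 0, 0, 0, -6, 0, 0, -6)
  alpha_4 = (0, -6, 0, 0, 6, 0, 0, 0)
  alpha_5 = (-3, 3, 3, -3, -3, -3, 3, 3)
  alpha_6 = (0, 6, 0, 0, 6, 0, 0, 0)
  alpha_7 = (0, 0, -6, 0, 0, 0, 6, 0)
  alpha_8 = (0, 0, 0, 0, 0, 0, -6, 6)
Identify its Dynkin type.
E_8

Compute the Cartan integers a_ij = 2(alpha_i, alpha_j)/(alpha_j, alpha_j); the resulting 8x8 Cartan matrix is
[[2, -1, 0, 0, 0, 0, 0, 0], [-1, 2, 0, 0, 0, 0, -1, 0], [0, 0, 2, -1, 0, -1, 0, -1], [0, 0, -1, 2, -1, 0, 0, 0], [0, 0, 0, -1, 2, 0, 0, 0], [0, 0, -1, 0, 0, 2, 0, 0], [0, -1, 0, 0, 0, 0, 2, -1], [0, 0, -1, 0, 0, 0, -1, 2]].
All simple roots have the same length, so the diagram is simply laced. The associated Dynkin diagram is a chain of 7 nodes with one extra node attached to the third node from one end (E_8), so the type is E_8.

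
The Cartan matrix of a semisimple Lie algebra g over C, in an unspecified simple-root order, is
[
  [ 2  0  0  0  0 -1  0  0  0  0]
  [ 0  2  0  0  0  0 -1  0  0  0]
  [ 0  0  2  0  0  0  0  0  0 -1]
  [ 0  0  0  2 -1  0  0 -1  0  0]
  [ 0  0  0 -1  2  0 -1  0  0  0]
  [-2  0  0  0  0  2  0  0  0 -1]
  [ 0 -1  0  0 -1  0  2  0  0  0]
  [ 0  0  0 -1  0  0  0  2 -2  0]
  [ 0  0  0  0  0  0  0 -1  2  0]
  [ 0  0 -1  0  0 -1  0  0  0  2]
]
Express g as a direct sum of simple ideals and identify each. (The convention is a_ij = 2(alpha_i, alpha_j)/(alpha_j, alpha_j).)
type B_4 + type B_6

The diagram associated to this matrix has two connected components: the simple roots {alpha_1, alpha_3, alpha_6, alpha_10} form a chain of 4 nodes with a double edge at one end; the terminal node there is the unique short simple root (B_4), and {alpha_2, alpha_4, alpha_5, alpha_7, alpha_8, alpha_9} form a chain of 6 nodes with a double edge at one end; the terminal node there is the unique short simple root (B_6). A semisimple Lie algebra decomposes uniquely as the direct sum of simple ideals, one per connected component of its Dynkin diagram, so g ≅ B_4 ⊕ B_6 (dimension 36 + 78 = 114).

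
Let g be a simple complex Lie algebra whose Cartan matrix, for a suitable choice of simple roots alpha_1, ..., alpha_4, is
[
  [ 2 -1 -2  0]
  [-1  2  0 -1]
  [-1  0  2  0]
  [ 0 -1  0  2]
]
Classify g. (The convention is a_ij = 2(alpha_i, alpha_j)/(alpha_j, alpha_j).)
B4

The matrix has rank 4 with 2's on the diagonal. Reading the off-diagonal entries as Dynkin edges (a single edge where a_ij = a_ji = -1; a double or triple edge where a_ij * a_ji = 2 or 3), the diagram is a chain of 4 nodes with a double edge at one end; the terminal node there is the unique short simple root (B_4). One simple-root ordering that puts it in standard form is (alpha_4, alpha_2, alpha_1, alpha_3). So the algebra is type B_4, i.e. so(9).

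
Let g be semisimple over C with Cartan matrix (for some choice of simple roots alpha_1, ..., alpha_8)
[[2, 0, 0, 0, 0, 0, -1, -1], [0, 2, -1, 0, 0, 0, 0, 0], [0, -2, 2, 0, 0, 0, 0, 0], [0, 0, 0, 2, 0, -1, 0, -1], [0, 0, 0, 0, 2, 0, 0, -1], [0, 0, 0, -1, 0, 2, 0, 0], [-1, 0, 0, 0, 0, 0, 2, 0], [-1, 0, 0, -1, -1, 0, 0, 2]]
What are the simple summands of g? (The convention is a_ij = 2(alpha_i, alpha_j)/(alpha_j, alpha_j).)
The diagram associated to this matrix has two connected components: the simple roots {alpha_2, alpha_3} form a chain of 2 nodes with a double edge at one end; the terminal node there is the unique short simple root (B_2), and {alpha_1, alpha_4, alpha_5, alpha_6, alpha_7, alpha_8} form a chain of 5 nodes with one extra node attached to the third node from one end (E_6). A semisimple Lie algebra decomposes uniquely as the direct sum of simple ideals, one per connected component of its Dynkin diagram, so g ≅ B_2 ⊕ E_6 (dimension 10 + 78 = 88).

type B_2 ⊕ type E_6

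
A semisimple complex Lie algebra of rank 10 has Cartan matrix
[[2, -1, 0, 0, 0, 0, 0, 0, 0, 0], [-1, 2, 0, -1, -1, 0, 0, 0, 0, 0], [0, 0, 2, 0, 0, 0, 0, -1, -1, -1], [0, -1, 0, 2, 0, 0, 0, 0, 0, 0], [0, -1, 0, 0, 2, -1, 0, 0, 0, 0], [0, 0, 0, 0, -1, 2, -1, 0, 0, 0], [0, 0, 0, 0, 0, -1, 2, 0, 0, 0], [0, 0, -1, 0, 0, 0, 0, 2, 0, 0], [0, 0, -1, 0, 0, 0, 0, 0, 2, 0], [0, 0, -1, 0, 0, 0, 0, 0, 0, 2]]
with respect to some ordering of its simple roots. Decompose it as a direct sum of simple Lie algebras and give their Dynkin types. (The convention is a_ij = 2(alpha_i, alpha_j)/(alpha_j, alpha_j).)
D_4 (so(8)) + D_6 (so(12))

The diagram associated to this matrix has two connected components: the simple roots {alpha_3, alpha_8, alpha_9, alpha_10} form a chain of 2 nodes with a fork of two nodes at one end (D_4), and {alpha_1, alpha_2, alpha_4, alpha_5, alpha_6, alpha_7} form a chain of 4 nodes with a fork of two nodes at one end (D_6). A semisimple Lie algebra decomposes uniquely as the direct sum of simple ideals, one per connected component of its Dynkin diagram, so g ≅ D_4 ⊕ D_6 (dimension 28 + 66 = 94).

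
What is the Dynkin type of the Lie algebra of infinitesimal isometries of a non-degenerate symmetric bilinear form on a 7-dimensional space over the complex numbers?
B_3 (so(7))

This is so(7) with 7 odd, which has dimension 7(7-1)/2 = 21 and rank (7-1)/2 = 3. In the classification of classical Lie algebras, the orthogonal algebra so(2n+1) in an odd number of variables has type B_n; here n = 3, so the Dynkin diagram is a chain of 3 nodes with a double edge at one end; the terminal node there is the unique short simple root (B_3). Hence the type is B_3.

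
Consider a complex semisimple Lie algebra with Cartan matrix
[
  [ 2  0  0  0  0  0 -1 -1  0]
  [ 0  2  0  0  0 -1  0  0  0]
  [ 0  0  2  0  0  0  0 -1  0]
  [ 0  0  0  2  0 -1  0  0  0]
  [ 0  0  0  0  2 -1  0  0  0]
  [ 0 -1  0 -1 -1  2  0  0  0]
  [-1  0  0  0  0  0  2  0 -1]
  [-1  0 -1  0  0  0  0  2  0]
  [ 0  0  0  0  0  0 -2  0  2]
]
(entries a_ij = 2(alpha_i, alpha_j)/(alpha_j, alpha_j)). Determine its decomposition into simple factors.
C5 ⊕ D4

The diagram associated to this matrix has two connected components: the simple roots {alpha_1, alpha_3, alpha_7, alpha_8, alpha_9} form a chain of 5 nodes with a double edge at one end; the terminal node there is the unique long simple root (C_5), and {alpha_2, alpha_4, alpha_5, alpha_6} form a chain of 2 nodes with a fork of two nodes at one end (D_4). A semisimple Lie algebra decomposes uniquely as the direct sum of simple ideals, one per connected component of its Dynkin diagram, so g ≅ C_5 ⊕ D_4 (dimension 55 + 28 = 83).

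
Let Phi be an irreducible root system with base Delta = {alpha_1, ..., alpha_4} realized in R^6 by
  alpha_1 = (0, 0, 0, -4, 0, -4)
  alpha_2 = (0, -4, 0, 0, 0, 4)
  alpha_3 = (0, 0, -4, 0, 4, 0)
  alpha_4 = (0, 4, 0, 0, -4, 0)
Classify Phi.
A_4 (sl(5))

Compute the Cartan integers a_ij = 2(alpha_i, alpha_j)/(alpha_j, alpha_j); the resulting 4x4 Cartan matrix is
[[2, -1, 0, 0], [-1, 2, 0, -1], [0, 0, 2, -1], [0, -1, -1, 2]].
All simple roots have the same length, so the diagram is simply laced. The associated Dynkin diagram is a chain of 4 nodes with single edges (A_4), so the type is A_4 (the algebra sl(5)).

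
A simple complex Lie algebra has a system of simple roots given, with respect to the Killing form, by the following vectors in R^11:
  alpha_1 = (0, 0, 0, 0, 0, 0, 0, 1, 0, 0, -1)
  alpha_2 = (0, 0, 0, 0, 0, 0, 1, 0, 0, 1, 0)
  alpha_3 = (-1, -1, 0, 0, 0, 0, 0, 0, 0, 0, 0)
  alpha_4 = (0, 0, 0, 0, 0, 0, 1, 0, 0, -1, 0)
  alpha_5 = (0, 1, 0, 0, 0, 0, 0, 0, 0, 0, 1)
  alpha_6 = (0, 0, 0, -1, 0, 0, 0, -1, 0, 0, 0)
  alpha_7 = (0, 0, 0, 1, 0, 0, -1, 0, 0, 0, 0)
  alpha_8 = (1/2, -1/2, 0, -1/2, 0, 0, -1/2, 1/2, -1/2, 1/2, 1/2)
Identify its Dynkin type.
E_8

Compute the Cartan integers a_ij = 2(alpha_i, alpha_j)/(alpha_j, alpha_j); the resulting 8x8 Cartan matrix is
[[2, 0, 0, 0, -1, -1, 0, 0], [0, 2, 0, 0, 0, 0, -1, 0], [0, 0, 2, 0, -1, 0, 0, 0], [0, 0, 0, 2, 0, 0, -1, -1], [-1, 0, -1, 0, 2, 0, 0, 0], [-1, 0, 0, 0, 0, 2, -1, 0], [0, -1, 0, -1, 0, -1, 2, 0], [0, 0, 0, -1, 0, 0, 0, 2]].
All simple roots have the same length, so the diagram is simply laced. The associated Dynkin diagram is a chain of 7 nodes with one extra node attached to the third node from one end (E_8), so the type is E_8.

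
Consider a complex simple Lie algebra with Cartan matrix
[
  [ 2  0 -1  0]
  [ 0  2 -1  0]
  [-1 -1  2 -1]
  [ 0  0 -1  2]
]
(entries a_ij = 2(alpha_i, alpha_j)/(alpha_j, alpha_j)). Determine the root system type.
The matrix has rank 4 with 2's on the diagonal. Reading the off-diagonal entries as Dynkin edges (a single edge where a_ij = a_ji = -1; a double or triple edge where a_ij * a_ji = 2 or 3), the diagram is a chain of 2 nodes with a fork of two nodes at one end (D_4). One simple-root ordering that puts it in standard form is (alpha_4, alpha_3, alpha_1, alpha_2). So the algebra is type D_4, i.e. so(8).

type D_4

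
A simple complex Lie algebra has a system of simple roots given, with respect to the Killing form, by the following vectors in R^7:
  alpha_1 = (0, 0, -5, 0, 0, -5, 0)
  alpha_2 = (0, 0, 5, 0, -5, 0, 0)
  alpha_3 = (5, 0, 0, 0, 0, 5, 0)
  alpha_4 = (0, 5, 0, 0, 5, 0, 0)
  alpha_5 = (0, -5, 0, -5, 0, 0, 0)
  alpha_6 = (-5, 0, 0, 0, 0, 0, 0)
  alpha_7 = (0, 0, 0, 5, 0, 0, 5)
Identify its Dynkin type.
Compute the Cartan integers a_ij = 2(alpha_i, alpha_j)/(alpha_j, alpha_j); the resulting 7x7 Cartan matrix is
[[2, -1, -1, 0, 0, 0, 0], [-1, 2, 0, -1, 0, 0, 0], [-1, 0, 2, 0, 0, -2, 0], [0, -1, 0, 2, -1, 0, 0], [0, 0, 0, -1, 2, 0, -1], [0, 0, -1, 0, 0, 2, 0], [0, 0, 0, 0, -1, 0, 2]].
The roots have two lengths (squared-length ratio 2:1); the short ones are alpha_{6}. The associated Dynkin diagram is a chain of 7 nodes with a double edge at one end; the terminal node there is the unique short simple root (B_7), so the type is B_7 (the algebra so(15)).

type B_7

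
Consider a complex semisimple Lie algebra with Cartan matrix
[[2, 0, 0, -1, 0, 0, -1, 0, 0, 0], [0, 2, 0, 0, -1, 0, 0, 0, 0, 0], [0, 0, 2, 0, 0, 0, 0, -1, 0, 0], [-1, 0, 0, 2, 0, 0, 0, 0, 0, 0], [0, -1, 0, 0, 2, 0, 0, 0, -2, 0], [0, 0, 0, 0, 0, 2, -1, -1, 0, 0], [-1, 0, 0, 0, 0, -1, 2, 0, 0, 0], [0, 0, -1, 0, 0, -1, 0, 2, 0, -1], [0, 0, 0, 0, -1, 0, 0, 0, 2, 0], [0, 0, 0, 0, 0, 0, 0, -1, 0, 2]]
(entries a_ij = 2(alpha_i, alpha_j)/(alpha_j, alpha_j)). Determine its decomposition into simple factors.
B_3 + D_7

The diagram associated to this matrix has two connected components: the simple roots {alpha_2, alpha_5, alpha_9} form a chain of 3 nodes with a double edge at one end; the terminal node there is the unique short simple root (B_3), and {alpha_1, alpha_3, alpha_4, alpha_6, alpha_7, alpha_8, alpha_10} form a chain of 5 nodes with a fork of two nodes at one end (D_7). A semisimple Lie algebra decomposes uniquely as the direct sum of simple ideals, one per connected component of its Dynkin diagram, so g ≅ B_3 ⊕ D_7 (dimension 21 + 91 = 112).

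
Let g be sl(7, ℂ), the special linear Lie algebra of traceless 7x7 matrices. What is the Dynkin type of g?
This is sl(7), which has dimension 7^2 - 1 = 48 and rank 7 - 1 = 6 (a Cartan subalgebra is the diagonal traceless matrices). In the classification of classical Lie algebras, the special linear algebra sl(n+1) has type A_n; here n = 6, so the Dynkin diagram is a chain of 6 nodes with single edges (A_6). Hence the type is A_6.

type A_6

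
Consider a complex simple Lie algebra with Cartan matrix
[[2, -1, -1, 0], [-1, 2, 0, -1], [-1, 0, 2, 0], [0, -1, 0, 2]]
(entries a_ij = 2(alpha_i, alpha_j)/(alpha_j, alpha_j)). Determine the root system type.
The matrix has rank 4 with 2's on the diagonal. Reading the off-diagonal entries as Dynkin edges (a single edge where a_ij = a_ji = -1; a double or triple edge where a_ij * a_ji = 2 or 3), the diagram is a chain of 4 nodes with single edges (A_4). One simple-root ordering that puts it in standard form is (alpha_4, alpha_2, alpha_1, alpha_3). So the algebra is type A_4, i.e. sl(5).

A_4 (sl(5))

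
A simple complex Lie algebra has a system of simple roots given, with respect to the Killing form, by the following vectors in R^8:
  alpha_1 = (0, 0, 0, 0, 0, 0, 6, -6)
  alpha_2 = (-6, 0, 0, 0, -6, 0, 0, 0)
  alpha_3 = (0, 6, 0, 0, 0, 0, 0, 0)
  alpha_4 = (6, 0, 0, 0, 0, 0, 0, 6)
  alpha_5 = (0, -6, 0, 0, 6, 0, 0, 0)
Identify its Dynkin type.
Compute the Cartan integers a_ij = 2(alpha_i, alpha_j)/(alpha_j, alpha_j); the resulting 5x5 Cartan matrix is
[[2, 0, 0, -1, 0], [0, 2, 0, -1, -1], [0, 0, 2, 0, -1], [-1, -1, 0, 2, 0], [0, -1, -2, 0, 2]].
The roots have two lengths (squared-length ratio 2:1); the short ones are alpha_{3}. The associated Dynkin diagram is a chain of 5 nodes with a double edge at one end; the terminal node there is the unique short simple root (B_5), so the type is B_5 (the algebra so(11)).

type B_5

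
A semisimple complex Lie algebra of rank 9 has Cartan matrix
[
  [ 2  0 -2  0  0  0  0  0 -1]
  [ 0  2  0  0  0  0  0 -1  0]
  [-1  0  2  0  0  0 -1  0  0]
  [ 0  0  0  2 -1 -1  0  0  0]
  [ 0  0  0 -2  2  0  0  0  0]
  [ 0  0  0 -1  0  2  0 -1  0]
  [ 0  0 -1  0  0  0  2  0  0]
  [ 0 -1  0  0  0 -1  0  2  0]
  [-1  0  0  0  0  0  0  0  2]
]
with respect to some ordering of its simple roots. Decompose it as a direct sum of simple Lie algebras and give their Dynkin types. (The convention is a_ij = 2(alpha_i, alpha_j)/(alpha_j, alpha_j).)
C_5 ⊕ F_4

The diagram associated to this matrix has two connected components: the simple roots {alpha_2, alpha_4, alpha_5, alpha_6, alpha_8} form a chain of 5 nodes with a double edge at one end; the terminal node there is the unique long simple root (C_5), and {alpha_1, alpha_3, alpha_7, alpha_9} form a chain of 4 nodes with a double edge between the middle two (F_4). A semisimple Lie algebra decomposes uniquely as the direct sum of simple ideals, one per connected component of its Dynkin diagram, so g ≅ C_5 ⊕ F_4 (dimension 55 + 52 = 107).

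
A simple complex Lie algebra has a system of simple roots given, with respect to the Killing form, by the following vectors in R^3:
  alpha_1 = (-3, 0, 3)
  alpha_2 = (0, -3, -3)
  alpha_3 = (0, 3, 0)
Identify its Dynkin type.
Compute the Cartan integers a_ij = 2(alpha_i, alpha_j)/(alpha_j, alpha_j); the resulting 3x3 Cartan matrix is
[[2, -1, 0], [-1, 2, -2], [0, -1, 2]].
The roots have two lengths (squared-length ratio 2:1); the short ones are alpha_{3}. The associated Dynkin diagram is a chain of 3 nodes with a double edge at one end; the terminal node there is the unique short simple root (B_3), so the type is B_3 (the algebra so(7)).

type B_3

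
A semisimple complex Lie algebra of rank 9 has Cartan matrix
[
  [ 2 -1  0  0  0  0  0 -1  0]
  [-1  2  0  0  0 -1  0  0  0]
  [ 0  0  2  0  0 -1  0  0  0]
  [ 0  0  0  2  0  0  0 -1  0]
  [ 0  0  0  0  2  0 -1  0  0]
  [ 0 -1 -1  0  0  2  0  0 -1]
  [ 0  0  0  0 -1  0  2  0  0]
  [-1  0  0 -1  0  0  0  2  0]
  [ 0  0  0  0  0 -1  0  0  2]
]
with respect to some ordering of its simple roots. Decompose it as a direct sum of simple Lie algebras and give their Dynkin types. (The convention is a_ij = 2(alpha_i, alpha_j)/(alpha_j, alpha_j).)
The diagram associated to this matrix has two connected components: the simple roots {alpha_5, alpha_7} form a chain of 2 nodes with single edges (A_2), and {alpha_1, alpha_2, alpha_3, alpha_4, alpha_6, alpha_8, alpha_9} form a chain of 5 nodes with a fork of two nodes at one end (D_7). A semisimple Lie algebra decomposes uniquely as the direct sum of simple ideals, one per connected component of its Dynkin diagram, so g ≅ A_2 ⊕ D_7 (dimension 8 + 91 = 99).

A_2 + D_7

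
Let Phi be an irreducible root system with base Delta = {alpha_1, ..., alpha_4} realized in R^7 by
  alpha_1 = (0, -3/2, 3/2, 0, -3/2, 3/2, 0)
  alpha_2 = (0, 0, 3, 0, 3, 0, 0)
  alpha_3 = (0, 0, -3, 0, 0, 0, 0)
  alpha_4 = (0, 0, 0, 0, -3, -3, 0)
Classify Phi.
Compute the Cartan integers a_ij = 2(alpha_i, alpha_j)/(alpha_j, alpha_j); the resulting 4x4 Cartan matrix is
[[2, 0, -1, 0], [0, 2, -2, -1], [-1, -1, 2, 0], [0, -1, 0, 2]].
The roots have two lengths (squared-length ratio 2:1); the short ones are alpha_{1,3}. The associated Dynkin diagram is a chain of 4 nodes with a double edge between the middle two (F_4), so the type is F_4.

type F_4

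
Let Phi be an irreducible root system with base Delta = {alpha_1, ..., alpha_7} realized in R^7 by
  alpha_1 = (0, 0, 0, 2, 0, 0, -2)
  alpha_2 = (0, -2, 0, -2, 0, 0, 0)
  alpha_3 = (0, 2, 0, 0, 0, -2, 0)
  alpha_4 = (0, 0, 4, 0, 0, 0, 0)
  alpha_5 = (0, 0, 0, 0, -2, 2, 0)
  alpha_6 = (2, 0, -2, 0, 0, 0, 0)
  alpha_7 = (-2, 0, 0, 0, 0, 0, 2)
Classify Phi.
C7

Compute the Cartan integers a_ij = 2(alpha_i, alpha_j)/(alpha_j, alpha_j); the resulting 7x7 Cartan matrix is
[[2, -1, 0, 0, 0, 0, -1], [-1, 2, -1, 0, 0, 0, 0], [0, -1, 2, 0, -1, 0, 0], [0, 0, 0, 2, 0, -2, 0], [0, 0, -1, 0, 2, 0, 0], [0, 0, 0, -1, 0, 2, -1], [-1, 0, 0, 0, 0, -1, 2]].
The roots have two lengths (squared-length ratio 2:1); the short ones are alpha_{1,2,3,5,6,7}. The associated Dynkin diagram is a chain of 7 nodes with a double edge at one end; the terminal node there is the unique long simple root (C_7), so the type is C_7 (the algebra sp(14)).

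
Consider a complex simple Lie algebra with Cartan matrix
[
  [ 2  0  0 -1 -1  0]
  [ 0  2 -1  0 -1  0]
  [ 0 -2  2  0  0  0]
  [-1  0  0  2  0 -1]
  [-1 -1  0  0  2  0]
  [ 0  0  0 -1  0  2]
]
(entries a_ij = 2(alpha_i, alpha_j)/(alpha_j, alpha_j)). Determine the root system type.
The matrix has rank 6 with 2's on the diagonal. Reading the off-diagonal entries as Dynkin edges (a single edge where a_ij = a_ji = -1; a double or triple edge where a_ij * a_ji = 2 or 3), the diagram is a chain of 6 nodes with a double edge at one end; the terminal node there is the unique long simple root (C_6). One simple-root ordering that puts it in standard form is (alpha_6, alpha_4, alpha_1, alpha_5, alpha_2, alpha_3). So the algebra is type C_6, i.e. sp(12).

C6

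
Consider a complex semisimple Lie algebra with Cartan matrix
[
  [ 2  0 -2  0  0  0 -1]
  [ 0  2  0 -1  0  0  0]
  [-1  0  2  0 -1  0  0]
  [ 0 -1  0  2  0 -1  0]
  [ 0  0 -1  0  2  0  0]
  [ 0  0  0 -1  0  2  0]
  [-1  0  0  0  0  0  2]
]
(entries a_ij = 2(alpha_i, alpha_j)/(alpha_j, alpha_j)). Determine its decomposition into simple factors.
type A_3 ⊕ type F_4

The diagram associated to this matrix has two connected components: the simple roots {alpha_2, alpha_4, alpha_6} form a chain of 3 nodes with single edges (A_3), and {alpha_1, alpha_3, alpha_5, alpha_7} form a chain of 4 nodes with a double edge between the middle two (F_4). A semisimple Lie algebra decomposes uniquely as the direct sum of simple ideals, one per connected component of its Dynkin diagram, so g ≅ A_3 ⊕ F_4 (dimension 15 + 52 = 67).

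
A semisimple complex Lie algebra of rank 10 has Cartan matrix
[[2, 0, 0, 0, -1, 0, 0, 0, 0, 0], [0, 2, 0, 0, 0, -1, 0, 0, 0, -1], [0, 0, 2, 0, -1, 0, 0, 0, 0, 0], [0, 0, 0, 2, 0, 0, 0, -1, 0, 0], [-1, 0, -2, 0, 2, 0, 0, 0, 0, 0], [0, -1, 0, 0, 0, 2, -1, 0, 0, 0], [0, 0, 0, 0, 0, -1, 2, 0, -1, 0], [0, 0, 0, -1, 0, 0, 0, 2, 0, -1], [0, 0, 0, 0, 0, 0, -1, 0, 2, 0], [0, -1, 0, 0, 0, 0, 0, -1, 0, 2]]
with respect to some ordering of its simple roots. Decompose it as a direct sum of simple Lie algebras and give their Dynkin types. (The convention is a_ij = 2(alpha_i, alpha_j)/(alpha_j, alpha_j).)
The diagram associated to this matrix has two connected components: the simple roots {alpha_2, alpha_4, alpha_6, alpha_7, alpha_8, alpha_9, alpha_10} form a chain of 7 nodes with single edges (A_7), and {alpha_1, alpha_3, alpha_5} form a chain of 3 nodes with a double edge at one end; the terminal node there is the unique short simple root (B_3). A semisimple Lie algebra decomposes uniquely as the direct sum of simple ideals, one per connected component of its Dynkin diagram, so g ≅ A_7 ⊕ B_3 (dimension 63 + 21 = 84).

type A_7 ⊕ type B_3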